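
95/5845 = 19/1169 ≈ 0.0163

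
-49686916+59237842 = 9550926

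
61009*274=16716466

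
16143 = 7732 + 8411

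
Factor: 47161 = 47161^1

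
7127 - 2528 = 4599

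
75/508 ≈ 0.148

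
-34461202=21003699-55464901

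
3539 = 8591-5052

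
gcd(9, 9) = 9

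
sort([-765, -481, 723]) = [-765, -481, 723]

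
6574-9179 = -2605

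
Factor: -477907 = -1 * 19^1 * 25153^1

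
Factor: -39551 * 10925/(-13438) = 2^(-1) * 5^2 * 19^1 * 23^1 * 6719^(-1) * 39551^1 = 432094675/13438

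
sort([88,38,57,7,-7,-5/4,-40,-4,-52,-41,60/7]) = [-52,-41,-40,-7,-4,-5/4,7,60/7,38,57,88]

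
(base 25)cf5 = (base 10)7880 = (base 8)17310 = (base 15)2505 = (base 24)dg8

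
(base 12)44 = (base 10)52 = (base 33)1j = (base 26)20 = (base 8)64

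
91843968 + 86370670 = 178214638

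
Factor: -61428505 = -1*5^1*521^1*23581^1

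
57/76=3/4=0.75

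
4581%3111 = 1470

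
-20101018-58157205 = -78258223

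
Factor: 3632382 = 2^1 * 3^2 * 13^1 * 19^2 * 43^1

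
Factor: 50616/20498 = 2^2 * 3^2 * 19^1 * 277^(-1) = 684/277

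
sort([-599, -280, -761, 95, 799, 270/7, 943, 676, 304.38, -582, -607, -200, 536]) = [-761, -607, -599, -582, -280, -200, 270/7, 95, 304.38, 536, 676, 799, 943]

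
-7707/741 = -10 - 99/247 ≈ -10.40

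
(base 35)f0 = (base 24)ll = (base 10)525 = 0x20d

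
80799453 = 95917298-15117845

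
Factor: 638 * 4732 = 2^3 * 7^1 * 11^1 * 13^2 * 29^1 = 3019016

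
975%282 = 129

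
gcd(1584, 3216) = 48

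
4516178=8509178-3993000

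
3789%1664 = 461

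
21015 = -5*(-4203)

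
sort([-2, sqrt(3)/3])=[-2, sqrt(3)/3]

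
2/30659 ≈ 0.0000652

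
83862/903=92+262/301 ≈ 92.87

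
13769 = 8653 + 5116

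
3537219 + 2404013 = 5941232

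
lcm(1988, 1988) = 1988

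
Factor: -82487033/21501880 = -1 * 2^(-3) * 5^(-1) * 227^1 * 363379^1 * 537547^(-1)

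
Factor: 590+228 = 2^1*409^1 = 818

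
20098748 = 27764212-7665464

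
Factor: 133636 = 2^2*33409^1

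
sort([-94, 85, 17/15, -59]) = [-94, -59, 17/15, 85]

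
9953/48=207 + 17/48 ≈ 207.35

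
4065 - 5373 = -1308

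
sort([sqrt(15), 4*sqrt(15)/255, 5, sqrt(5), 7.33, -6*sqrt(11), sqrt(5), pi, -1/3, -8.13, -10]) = [-6*sqrt(11), -10, -8.13, -1/3, 4*sqrt(15)/255, sqrt(5), sqrt(5), pi, sqrt(15), 5, 7.33]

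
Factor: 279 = 3^2 * 31^1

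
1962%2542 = 1962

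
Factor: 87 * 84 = 2^2 * 3^2 * 7^1 * 29^1 = 7308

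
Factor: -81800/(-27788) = 2^1*5^2*409^1*6947^(-1) = 20450/6947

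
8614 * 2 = 17228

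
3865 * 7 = 27055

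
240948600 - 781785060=-540836460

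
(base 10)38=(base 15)28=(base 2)100110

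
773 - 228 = 545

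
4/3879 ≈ 0.00103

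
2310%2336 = 2310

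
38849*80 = 3107920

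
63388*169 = 10712572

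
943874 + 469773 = 1413647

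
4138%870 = 658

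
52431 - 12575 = 39856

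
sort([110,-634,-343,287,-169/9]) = [-634,-343,-169/9,110,287]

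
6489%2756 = 977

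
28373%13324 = 1725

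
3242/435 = 7 + 197/435 ≈ 7.45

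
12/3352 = 3/838 ≈ 0.00358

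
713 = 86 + 627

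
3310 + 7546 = 10856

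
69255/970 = 13851/194 ≈ 71.40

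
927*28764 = 26664228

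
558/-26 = -21 - 6/13 ≈ -21.46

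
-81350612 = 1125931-82476543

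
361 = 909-548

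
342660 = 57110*6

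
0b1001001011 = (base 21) 16k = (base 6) 2415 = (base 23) 12c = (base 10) 587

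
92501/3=30833 + 2/3 ≈ 30833.67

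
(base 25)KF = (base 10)515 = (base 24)LB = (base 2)1000000011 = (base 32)G3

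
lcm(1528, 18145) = 145160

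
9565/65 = 147 + 2/13 ≈ 147.15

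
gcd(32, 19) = 1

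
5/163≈0.0307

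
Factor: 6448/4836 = 2^2*3^(-1) = 4/3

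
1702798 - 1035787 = 667011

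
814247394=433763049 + 380484345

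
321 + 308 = 629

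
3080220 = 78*39490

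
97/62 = 1 + 35/62 ≈ 1.56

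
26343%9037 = 8269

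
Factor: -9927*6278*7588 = -1*2^3*3^2*7^1*43^1*73^1*271^1*1103^1 = -472897105128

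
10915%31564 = 10915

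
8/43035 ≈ 0.000186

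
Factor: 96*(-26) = -1*2^6*3^1*13^1 = -2496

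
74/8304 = 37/4152 ≈ 0.00891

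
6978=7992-1014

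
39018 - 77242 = -38224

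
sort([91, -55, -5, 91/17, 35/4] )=[-55, -5, 91/17, 35/4, 91] 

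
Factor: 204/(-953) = -1 * 2^2 * 3^1 * 17^1 * 953^(-1)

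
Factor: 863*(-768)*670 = -1*2^9*3^1*5^1*67^1*863^1 = -444065280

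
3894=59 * 66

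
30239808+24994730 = 55234538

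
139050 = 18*7725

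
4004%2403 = 1601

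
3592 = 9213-5621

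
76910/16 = 38455/8 ≈ 4806.88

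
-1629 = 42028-43657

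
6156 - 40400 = -34244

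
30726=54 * 569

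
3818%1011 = 785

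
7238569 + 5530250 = 12768819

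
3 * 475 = 1425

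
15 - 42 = -27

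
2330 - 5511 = -3181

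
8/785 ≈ 0.0102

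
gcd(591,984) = 3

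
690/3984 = 115/664 ≈ 0.173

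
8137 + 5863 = 14000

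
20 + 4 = 24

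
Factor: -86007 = -1 * 3^1 * 28669^1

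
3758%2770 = 988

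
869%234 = 167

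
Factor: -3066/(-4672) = 2^(-5)*3^1*7^1 = 21/32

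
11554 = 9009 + 2545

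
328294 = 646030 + -317736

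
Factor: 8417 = 19^1 * 443^1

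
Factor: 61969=31^1 * 1999^1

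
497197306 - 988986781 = -491789475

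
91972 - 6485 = 85487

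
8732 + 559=9291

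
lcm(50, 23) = 1150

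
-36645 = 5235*(-7)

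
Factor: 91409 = 17^1*19^1*283^1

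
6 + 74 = 80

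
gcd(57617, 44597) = 7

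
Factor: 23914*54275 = 2^1*5^2*11^1*13^1*167^1*1087^1 = 1297932350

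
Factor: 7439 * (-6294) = -1 * 2^1 * 3^1 * 43^1 * 173^1 * 1049^1 = -46821066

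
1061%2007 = 1061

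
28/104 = 7/26 ≈ 0.269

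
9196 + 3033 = 12229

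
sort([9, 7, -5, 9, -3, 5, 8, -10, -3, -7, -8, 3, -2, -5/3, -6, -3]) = [-10, -8, -7, -6, -5, -3, -3, -3, -2, -5/3, 3, 5, 7, 8, 9, 9]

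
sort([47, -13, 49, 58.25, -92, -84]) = [-92, -84, -13, 47, 49, 58.25]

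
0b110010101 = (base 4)12111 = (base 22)i9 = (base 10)405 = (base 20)105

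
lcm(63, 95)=5985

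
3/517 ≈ 0.00580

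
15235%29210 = 15235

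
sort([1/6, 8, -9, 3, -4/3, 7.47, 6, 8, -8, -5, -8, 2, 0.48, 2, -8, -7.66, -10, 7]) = [-10, -9, -8, -8, -8, -7.66, -5, -4/3, 1/6, 0.48, 2, 2, 3, 6, 7, 7.47, 8, 8]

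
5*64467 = 322335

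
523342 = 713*734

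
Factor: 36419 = 79^1 * 461^1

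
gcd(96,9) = 3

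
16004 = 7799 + 8205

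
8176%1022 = 0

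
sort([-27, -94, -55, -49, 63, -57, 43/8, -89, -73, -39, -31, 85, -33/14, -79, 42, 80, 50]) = [-94, -89, -79, -73, -57, -55, -49, -39, -31, -27, -33/14, 43/8, 42, 50, 63, 80, 85]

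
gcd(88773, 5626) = 1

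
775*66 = 51150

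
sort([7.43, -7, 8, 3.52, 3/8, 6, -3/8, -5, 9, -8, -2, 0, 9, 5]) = [-8, -7, -5, -2, -3/8, 0, 3/8, 3.52, 5, 6, 7.43, 8, 9, 9]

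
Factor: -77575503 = -1*3^1*659^1*39239^1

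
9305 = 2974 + 6331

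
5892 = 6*982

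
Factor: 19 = 19^1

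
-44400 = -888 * 50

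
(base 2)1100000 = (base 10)96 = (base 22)48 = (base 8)140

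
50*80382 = 4019100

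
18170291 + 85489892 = 103660183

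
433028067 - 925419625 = -492391558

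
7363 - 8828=-1465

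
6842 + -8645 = -1803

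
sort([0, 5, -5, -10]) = [-10, -5, 0, 5]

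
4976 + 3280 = 8256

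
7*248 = 1736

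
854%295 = 264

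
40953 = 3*13651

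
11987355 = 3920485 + 8066870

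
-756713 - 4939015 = -5695728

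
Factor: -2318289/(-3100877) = 3^1*13^(-1)*29^1*26647^1*238529^(-1)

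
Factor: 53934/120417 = 2^1*11^(-1)*41^(-1)*101^1 = 202/451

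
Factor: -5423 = -1 * 11^1 * 17^1 * 29^1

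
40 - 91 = -51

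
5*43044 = 215220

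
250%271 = 250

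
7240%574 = 352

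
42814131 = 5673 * 7547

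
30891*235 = 7259385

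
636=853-217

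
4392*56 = 245952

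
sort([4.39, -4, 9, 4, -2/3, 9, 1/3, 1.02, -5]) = [-5, -4, -2/3, 1/3, 1.02, 4, 4.39, 9, 9]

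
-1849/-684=2 + 481/684 ≈ 2.70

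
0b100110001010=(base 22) 510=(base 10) 2442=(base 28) 336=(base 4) 212022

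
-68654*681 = -46753374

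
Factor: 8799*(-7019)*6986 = -1*2^1*3^1*7^2*419^1*499^1*7019^1 = -431456624466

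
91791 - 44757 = 47034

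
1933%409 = 297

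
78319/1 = 78319 = 78319.00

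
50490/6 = 8415 = 8415.00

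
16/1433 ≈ 0.0112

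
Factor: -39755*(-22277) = 5^1*7951^1*22277^1 = 885622135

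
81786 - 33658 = 48128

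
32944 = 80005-47061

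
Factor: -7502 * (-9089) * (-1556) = -1 * 2^3 * 11^2 * 31^1 * 61^1 * 149^1 * 389^1 = -106096914968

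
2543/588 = 4 + 191/588 ≈ 4.32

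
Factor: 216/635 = 2^3 * 3^3 * 5^(-1) * 127^(-1)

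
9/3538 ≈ 0.00254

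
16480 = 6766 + 9714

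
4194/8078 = 2097/4039 ≈ 0.519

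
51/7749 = 17/2583 ≈ 0.00658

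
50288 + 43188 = 93476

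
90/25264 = 45/12632 ≈ 0.00356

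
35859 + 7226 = 43085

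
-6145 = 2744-8889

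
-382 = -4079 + 3697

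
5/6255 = 1/1251 ≈ 0.000799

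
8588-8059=529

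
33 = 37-4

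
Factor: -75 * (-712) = 2^3 * 3^1 * 5^2 * 89^1 = 53400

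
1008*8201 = 8266608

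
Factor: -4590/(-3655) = 2^1*3^3*43^(-1) = 54/43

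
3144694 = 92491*34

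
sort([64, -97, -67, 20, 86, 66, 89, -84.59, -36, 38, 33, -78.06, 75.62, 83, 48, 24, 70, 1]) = [-97, -84.59, -78.06, -67, -36, 1, 20, 24, 33, 38, 48, 64, 66, 70, 75.62, 83, 86, 89]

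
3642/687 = 1214/229≈5.30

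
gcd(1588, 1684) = 4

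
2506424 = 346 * 7244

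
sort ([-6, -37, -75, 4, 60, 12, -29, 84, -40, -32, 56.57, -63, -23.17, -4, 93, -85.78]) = [-85.78, -75, -63, -40, -37, -32, -29, -23.17, -6, -4, 4, 12, 56.57, 60, 84, 93]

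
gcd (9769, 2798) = 1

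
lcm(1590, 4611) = 46110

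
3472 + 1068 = 4540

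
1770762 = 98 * 18069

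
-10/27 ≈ -0.370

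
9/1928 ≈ 0.00467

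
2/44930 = 1/22465≈0.0000445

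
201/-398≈-0.505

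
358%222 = 136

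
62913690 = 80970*777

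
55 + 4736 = 4791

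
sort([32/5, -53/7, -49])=[-49, -53/7, 32/5]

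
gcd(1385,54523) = 1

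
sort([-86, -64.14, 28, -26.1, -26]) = [-86, -64.14, -26.1, -26, 28]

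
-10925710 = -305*35822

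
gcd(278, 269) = 1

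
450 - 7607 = -7157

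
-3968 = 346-4314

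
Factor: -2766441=-1*3^1*53^1*127^1*137^1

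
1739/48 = 36 + 11/48 ≈ 36.23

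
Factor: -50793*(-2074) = 2^1*3^1*17^1*61^1*16931^1 = 105344682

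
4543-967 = 3576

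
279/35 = 7 + 34/35 ≈ 7.97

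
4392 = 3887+505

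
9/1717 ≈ 0.00524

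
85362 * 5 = 426810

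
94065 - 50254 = 43811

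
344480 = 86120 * 4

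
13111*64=839104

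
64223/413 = 155 + 208/413 ≈ 155.50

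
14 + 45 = 59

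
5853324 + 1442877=7296201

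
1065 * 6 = 6390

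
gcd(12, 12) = 12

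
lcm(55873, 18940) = 1117460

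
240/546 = 40/91 ≈ 0.440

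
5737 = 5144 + 593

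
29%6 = 5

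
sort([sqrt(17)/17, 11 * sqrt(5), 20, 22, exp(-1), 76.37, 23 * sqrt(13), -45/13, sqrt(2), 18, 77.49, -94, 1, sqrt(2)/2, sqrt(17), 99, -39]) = [-94, -39, -45/13, sqrt(17)/17, exp(-1), sqrt(2)/2, 1, sqrt(2), sqrt(17), 18, 20, 22, 11 * sqrt(5), 76.37, 77.49, 23 * sqrt(13), 99]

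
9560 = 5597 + 3963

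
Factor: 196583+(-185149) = 2^1 * 5717^1 = 11434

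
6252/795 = 2084/265 ≈ 7.86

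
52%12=4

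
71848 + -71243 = 605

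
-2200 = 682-2882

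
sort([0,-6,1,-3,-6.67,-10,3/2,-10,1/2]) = [-10,-10,-6.67,-6,-3,0,1/2,1,3/2]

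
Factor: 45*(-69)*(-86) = 2^1*3^3*5^1*23^1*43^1 = 267030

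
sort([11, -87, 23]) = [-87, 11, 23]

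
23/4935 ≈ 0.00466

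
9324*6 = 55944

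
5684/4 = 1421 = 1421.00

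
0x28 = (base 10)40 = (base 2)101000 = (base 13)31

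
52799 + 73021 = 125820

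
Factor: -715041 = -1*3^3*71^1*373^1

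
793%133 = 128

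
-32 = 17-49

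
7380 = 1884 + 5496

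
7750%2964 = 1822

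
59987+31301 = 91288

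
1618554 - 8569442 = -6950888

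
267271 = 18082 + 249189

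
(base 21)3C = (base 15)50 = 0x4B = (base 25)30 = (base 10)75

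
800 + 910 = 1710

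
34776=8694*4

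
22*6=132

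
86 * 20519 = 1764634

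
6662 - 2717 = 3945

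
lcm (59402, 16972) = 118804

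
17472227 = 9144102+8328125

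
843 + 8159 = 9002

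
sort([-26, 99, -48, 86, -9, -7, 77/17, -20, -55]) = [-55, -48, -26, -20, -9, -7, 77/17, 86, 99]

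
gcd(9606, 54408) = 6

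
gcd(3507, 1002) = 501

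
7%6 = 1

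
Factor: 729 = 3^6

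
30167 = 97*311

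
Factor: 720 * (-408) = -1 * 2^7 * 3^3 * 5^1 * 17^1 = -293760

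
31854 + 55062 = 86916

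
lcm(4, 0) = 0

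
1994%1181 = 813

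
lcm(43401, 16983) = 390609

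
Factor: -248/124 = -1 * 2^1 = -2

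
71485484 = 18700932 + 52784552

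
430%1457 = 430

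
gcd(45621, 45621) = 45621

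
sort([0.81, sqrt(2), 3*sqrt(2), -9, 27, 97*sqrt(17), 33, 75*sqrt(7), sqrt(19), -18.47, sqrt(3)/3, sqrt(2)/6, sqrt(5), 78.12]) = [-18.47, -9, sqrt(2)/6, sqrt(3)/3, 0.81, sqrt(2), sqrt(5), 3*sqrt(2), sqrt(19), 27, 33, 78.12, 75*sqrt(7), 97*sqrt(17)]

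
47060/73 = 644 + 48/73 ≈ 644.66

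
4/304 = 1/76 ≈ 0.0132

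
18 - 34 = -16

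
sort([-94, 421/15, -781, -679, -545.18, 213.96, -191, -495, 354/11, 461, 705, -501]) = [-781, -679, -545.18, -501, -495, -191, -94, 421/15, 354/11, 213.96, 461, 705]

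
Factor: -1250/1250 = -1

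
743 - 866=-123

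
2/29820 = 1/14910 ≈ 0.0000671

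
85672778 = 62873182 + 22799596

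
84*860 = 72240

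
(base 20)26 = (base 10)46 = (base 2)101110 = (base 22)22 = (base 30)1g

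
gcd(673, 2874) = 1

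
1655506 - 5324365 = -3668859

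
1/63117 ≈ 0.0000158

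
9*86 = 774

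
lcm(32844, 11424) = 262752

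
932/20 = 46+3/5 = 46.60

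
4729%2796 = 1933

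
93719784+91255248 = 184975032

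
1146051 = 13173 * 87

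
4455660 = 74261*60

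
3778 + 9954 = 13732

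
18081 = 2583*7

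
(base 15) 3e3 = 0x378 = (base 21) 206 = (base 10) 888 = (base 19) 28e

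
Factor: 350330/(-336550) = -1 * 5^(-1) * 127^(-1) * 661^1 = -661/635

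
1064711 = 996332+68379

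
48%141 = 48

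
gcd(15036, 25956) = 84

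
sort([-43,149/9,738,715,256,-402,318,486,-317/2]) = [-402,-317/2,-43,149/9,256,318,486,715,738]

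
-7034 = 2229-9263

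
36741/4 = 9185+1/4 = 9185.25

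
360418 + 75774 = 436192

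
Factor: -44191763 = -1 * 7^1 * 11^1 * 23^1 * 24953^1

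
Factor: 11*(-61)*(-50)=2^1*5^2*11^1*61^1=33550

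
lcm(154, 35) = 770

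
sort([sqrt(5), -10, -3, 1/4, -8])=[-10, -8, -3, 1/4, sqrt(5)]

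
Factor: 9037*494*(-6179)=-1*2^1*7^1*13^1*19^1*37^1*167^1*1291^1=-27584773762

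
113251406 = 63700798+49550608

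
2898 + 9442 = 12340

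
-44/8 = -5 - 1/2 = -5.50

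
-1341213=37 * (-36249)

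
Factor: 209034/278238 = 3^2 * 7^2 * 587^(-1) = 441/587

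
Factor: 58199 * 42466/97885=2^1 * 5^(-1) * 17^1 * 1249^1 * 19577^(-1) * 58199^1=2471478734/97885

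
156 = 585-429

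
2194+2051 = 4245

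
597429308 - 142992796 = 454436512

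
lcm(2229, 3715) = 11145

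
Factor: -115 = -1 * 5^1 * 23^1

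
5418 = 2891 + 2527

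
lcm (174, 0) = 0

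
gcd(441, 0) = 441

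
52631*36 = 1894716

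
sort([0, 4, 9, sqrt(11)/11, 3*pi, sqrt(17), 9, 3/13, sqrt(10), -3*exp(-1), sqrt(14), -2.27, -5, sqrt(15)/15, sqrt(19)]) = [-5, -2.27, -3*exp(-1), 0, 3/13, sqrt(15)/15, sqrt(11)/11, sqrt(10), sqrt(14), 4, sqrt(17), sqrt(19), 9, 9, 3*pi]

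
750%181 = 26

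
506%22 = 0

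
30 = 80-50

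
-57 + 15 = -42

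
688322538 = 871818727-183496189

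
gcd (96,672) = 96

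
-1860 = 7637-9497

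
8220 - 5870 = 2350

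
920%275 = 95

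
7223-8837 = -1614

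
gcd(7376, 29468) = 4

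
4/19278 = 2/9639 ≈ 0.000207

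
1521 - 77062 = -75541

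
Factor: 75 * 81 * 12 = 2^2 * 3^6 * 5^2 = 72900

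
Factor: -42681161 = -1*42681161^1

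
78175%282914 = 78175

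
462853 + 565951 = 1028804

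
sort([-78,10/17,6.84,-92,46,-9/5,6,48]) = [-92,-78,-9/5,10/17,6,6.84,46,48]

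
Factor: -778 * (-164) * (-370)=-1 * 2^4 * 5^1 * 37^1 * 41^1 * 389^1=-47209040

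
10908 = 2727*4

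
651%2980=651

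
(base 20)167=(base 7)1352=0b1000001111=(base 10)527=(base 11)43a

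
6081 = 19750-13669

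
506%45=11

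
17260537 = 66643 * 259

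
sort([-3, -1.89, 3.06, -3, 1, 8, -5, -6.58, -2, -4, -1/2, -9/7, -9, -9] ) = [-9, -9, -6.58, -5, -4, -3, -3, -2, -1.89, -9/7, -1/2, 1, 3.06, 8] 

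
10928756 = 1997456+8931300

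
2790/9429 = 930/3143 ≈ 0.296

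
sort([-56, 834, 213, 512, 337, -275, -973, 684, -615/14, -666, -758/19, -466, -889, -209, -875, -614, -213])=[-973, -889, -875, -666, -614, -466, -275, -213, -209, -56, -615/14, -758/19, 213, 337, 512, 684, 834]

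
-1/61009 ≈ -0.0000164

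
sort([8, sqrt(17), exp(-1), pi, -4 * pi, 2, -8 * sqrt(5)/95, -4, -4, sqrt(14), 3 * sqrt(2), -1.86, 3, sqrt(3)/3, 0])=[-4 * pi, -4, -4, -1.86, -8 * sqrt(5)/95, 0, exp(-1), sqrt(3)/3, 2, 3, pi, sqrt(14), sqrt(17), 3 * sqrt(2), 8]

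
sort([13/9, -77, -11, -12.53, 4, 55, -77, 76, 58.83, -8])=[-77, -77, -12.53, -11, -8, 13/9, 4, 55, 58.83, 76]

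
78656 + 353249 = 431905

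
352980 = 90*3922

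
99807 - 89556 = 10251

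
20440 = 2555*8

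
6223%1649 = 1276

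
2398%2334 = 64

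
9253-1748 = 7505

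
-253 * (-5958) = 1507374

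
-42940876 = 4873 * (-8812)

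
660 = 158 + 502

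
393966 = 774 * 509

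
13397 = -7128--20525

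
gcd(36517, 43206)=1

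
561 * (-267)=-149787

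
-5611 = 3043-8654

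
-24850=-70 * 355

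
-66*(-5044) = 332904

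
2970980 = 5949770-2978790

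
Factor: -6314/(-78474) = 3^(-1) * 7^1 * 29^(-1) = 7/87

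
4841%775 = 191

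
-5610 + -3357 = -8967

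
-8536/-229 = 37 + 63/229 ≈ 37.28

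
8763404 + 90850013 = 99613417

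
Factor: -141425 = -1*5^2*5657^1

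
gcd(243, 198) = 9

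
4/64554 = 2/32277 ≈ 0.0000620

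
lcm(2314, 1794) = 159666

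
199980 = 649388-449408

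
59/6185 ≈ 0.00954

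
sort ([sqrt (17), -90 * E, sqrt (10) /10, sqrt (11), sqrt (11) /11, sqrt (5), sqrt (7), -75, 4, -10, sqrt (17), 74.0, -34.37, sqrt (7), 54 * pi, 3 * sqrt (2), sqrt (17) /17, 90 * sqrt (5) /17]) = [-90 * E, -75, -34.37, -10, sqrt (17) /17, sqrt (11) /11, sqrt (10) /10, sqrt (5), sqrt (7), sqrt (7), sqrt (11), 4, sqrt (17), sqrt (17), 3 * sqrt (2), 90 * sqrt (5) /17, 74.0, 54 * pi]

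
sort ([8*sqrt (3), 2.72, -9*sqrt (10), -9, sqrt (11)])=[-9*sqrt (10), -9, 2.72, sqrt (11), 8*sqrt (3)]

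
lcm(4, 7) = 28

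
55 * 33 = 1815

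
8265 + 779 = 9044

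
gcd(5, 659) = 1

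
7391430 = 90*82127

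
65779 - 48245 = 17534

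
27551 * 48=1322448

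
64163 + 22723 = 86886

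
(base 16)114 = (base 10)276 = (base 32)8k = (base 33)8c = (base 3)101020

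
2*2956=5912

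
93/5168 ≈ 0.0180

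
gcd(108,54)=54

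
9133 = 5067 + 4066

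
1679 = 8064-6385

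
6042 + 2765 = 8807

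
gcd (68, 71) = 1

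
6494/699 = 9 + 203/699≈9.29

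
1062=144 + 918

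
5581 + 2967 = 8548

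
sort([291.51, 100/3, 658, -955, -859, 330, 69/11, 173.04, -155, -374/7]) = [-955, -859, -155, -374/7, 69/11, 100/3, 173.04, 291.51, 330, 658]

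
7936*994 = 7888384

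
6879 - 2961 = 3918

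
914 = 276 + 638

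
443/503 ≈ 0.881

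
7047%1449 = 1251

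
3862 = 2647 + 1215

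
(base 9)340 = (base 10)279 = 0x117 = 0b100010111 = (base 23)c3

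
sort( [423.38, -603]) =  [-603, 423.38]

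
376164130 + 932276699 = 1308440829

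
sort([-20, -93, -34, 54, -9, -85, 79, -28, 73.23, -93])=[-93, -93, -85, -34, -28, -20, -9, 54, 73.23, 79]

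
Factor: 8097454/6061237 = 2^1*7^(-1)*13^(-1)*43^(-1)*1549^(-1)*4048727^1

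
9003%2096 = 619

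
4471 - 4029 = 442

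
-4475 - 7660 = -12135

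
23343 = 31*753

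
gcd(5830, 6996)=1166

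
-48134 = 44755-92889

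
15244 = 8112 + 7132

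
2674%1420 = 1254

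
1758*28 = 49224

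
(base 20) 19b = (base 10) 591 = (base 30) jl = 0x24f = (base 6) 2423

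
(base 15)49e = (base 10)1049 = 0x419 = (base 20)2c9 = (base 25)1go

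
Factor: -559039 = -1*13^1*43003^1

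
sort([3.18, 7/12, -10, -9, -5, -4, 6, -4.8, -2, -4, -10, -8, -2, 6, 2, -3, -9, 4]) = [-10, -10, -9, -9, -8, -5, -4.8, -4, -4, -3, -2, -2, 7/12, 2, 3.18, 4, 6, 6]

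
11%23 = 11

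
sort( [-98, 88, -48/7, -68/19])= [-98, -48/7, -68/19, 88]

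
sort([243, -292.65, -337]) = [-337, -292.65, 243]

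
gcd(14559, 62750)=1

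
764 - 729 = 35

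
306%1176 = 306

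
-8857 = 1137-9994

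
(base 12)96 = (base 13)8a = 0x72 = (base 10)114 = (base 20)5e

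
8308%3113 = 2082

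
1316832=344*3828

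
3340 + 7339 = 10679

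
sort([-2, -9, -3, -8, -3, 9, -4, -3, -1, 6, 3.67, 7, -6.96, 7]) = [-9, -8, -6.96, -4, -3, -3, -3, -2, -1, 3.67, 6, 7, 7, 9]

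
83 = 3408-3325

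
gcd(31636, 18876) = 44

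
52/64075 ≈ 0.000812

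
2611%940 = 731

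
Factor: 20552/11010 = 2^2 * 3^(-1) * 5^(-1) * 7^1 = 28/15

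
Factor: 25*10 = 2^1*5^3 = 250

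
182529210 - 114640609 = 67888601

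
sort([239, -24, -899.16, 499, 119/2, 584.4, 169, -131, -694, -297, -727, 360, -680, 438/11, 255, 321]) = [-899.16, -727, -694, -680, -297, -131, -24, 438/11, 119/2, 169, 239, 255, 321, 360, 499, 584.4]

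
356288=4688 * 76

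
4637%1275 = 812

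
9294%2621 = 1431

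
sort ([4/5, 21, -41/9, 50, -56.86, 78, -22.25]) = [-56.86, -22.25, -41/9, 4/5, 21, 50, 78]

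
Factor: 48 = 2^4 * 3^1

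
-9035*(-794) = 7173790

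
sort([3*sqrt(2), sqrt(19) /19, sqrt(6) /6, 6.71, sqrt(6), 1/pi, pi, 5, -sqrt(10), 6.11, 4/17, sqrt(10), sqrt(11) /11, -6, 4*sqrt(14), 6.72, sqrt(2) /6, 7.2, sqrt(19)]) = [-6, -sqrt(10), sqrt(19) /19, 4/17, sqrt(2) /6, sqrt(11) /11, 1/pi, sqrt(6) /6, sqrt(6), pi, sqrt(10), 3*sqrt(2), sqrt(19), 5, 6.11, 6.71, 6.72, 7.2, 4*sqrt(14)]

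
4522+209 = 4731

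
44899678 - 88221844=-43322166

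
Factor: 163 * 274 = 2^1 * 137^1 * 163^1 = 44662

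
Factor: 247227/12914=2^(-1) * 3^1 * 11^(-1) * 23^1 * 587^(-1) * 3583^1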